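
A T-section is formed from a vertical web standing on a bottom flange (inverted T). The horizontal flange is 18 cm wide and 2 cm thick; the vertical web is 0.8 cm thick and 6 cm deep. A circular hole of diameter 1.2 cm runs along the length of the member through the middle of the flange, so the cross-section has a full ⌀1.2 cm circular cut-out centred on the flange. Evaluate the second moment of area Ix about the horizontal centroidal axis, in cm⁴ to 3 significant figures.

Ix ≈ 93.8 cm⁴

Decompose the section into non-overlapping parts with the origin at the bottom-left of its bounding rectangle.
Flange: 18 × 2, A = 36 cm², y = 1 cm, Ī = 12 cm⁴.
Web: 0.8 × 6, A = 4.8 cm², y = 5 cm, Ī = 14.4 cm⁴.
Hole (subtracted): ⌀1.2, A = 1.131 cm², y = 1 cm, Ī = 0.10179 cm⁴.
Centroid: ȳ = ΣA·y / ΣA = 1.484 cm.
Transfer each piece to the horizontal centroidal axis using Ī + A·d² with d = y − 1.484:
  flange: d = -0.484 cm → contributes +20.433 cm⁴
  web: d = 3.516 cm → contributes +73.739 cm⁴
  hole: d = -0.484 cm → contributes −0.36673 cm⁴
Total I = 93.805 cm⁴.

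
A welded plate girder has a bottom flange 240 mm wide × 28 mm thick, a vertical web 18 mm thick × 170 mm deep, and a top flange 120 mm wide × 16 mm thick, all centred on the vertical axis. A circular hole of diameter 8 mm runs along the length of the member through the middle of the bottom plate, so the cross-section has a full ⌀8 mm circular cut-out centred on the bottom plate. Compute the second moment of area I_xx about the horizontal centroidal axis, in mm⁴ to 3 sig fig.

Decompose the section into non-overlapping parts with the origin at the bottom-left of its bounding rectangle.
Bottom plate: 240 × 28, A = 6 720 mm², y = 14 mm, Ī = 439 040 mm⁴.
Web plate: 18 × 170, A = 3 060 mm², y = 113 mm, Ī = 7 369 500 mm⁴.
Top plate: 120 × 16, A = 1 920 mm², y = 206 mm, Ī = 40 960 mm⁴.
Hole (subtracted): ⌀8, A = 50.265 mm², y = 14 mm, Ī = 201.06 mm⁴.
Centroid: ȳ = ΣA·y / ΣA = 71.648 mm.
Transfer each piece to the horizontal centroidal axis using Ī + A·d² with d = y − 71.648:
  bottom plate: d = -57.648 mm → contributes +22 771 303 mm⁴
  web plate: d = 41.352 mm → contributes +12 602 148 mm⁴
  top plate: d = 134.35 mm → contributes +34 698 016 mm⁴
  hole: d = -57.648 mm → contributes −167 246 mm⁴
Total I = 69 904 220 mm⁴.

I_xx ≈ 6.99 × 10⁷ mm⁴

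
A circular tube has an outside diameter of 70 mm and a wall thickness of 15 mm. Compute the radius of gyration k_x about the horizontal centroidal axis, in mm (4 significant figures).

k_x ≈ 20.16 mm

Split into non-overlapping primitives; take the origin at the lower-left of the bounding box.
Outer circle: ⌀70, A = 3848.45 mm², y = 35 mm, Ī = 1 178 588 mm⁴.
Bore (subtracted): ⌀40, A = 1256.64 mm², y = 35 mm, Ī = 125 664 mm⁴.
By symmetry the centroid is at mid-height, ȳ = 35 mm.
All pieces are centred on the horizontal centroidal axis, so I = ΣĪ (holes subtracted) = 1 052 924 mm⁴.
Radius of gyration: k = √(I/A) = √(1 052 924 / 2591.81) = 20.1556 mm.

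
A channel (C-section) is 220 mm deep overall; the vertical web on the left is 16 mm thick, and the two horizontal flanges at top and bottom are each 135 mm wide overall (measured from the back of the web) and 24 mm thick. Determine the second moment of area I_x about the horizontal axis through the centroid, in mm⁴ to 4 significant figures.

I_x ≈ 6.933 × 10⁷ mm⁴

Split into non-overlapping primitives; take the origin at the lower-left of the bounding box.
Web: 16 × 220, A = 3 520 mm², y = 110 mm, Ī = 14 197 333 mm⁴.
Top flange (beyond web): 119 × 24, A = 2 856 mm², y = 208 mm, Ī = 137 088 mm⁴.
Bottom flange (beyond web): 119 × 24, A = 2 856 mm², y = 12 mm, Ī = 137 088 mm⁴.
By symmetry the centroid is at mid-height, ȳ = 110 mm.
Transfer each piece to the horizontal axis through the centroid using Ī + A·d² with d = y − 110:
  web: d = 0 mm → contributes +14 197 333 mm⁴
  top flange (beyond web): d = 98 mm → contributes +27 566 112 mm⁴
  bottom flange (beyond web): d = -98 mm → contributes +27 566 112 mm⁴
Total I = 69 329 557 mm⁴.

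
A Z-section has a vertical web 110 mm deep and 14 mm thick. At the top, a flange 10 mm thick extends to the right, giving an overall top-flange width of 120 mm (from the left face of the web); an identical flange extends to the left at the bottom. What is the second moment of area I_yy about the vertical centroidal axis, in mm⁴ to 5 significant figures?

Break the section into simple shapes (no overlaps), measuring from the bottom-left corner of the bounding box.
Web: 14 × 110, A = 1 540 mm², x = 113 mm, Ī = 25153.33 mm⁴.
Top flange (beyond web): 106 × 10, A = 1 060 mm², x = 173 mm, Ī = 992513.3 mm⁴.
Bottom flange (beyond web): 106 × 10, A = 1 060 mm², x = 53 mm, Ī = 992513.3 mm⁴.
Centroid: x̄ = ΣA·x / ΣA = 113 mm.
Transfer each piece to the vertical centroidal axis using Ī + A·d² with d = x − 113:
  web: d = 0 mm → contributes +25153.33 mm⁴
  top flange (beyond web): d = 60 mm → contributes +4 808 513 mm⁴
  bottom flange (beyond web): d = -60 mm → contributes +4 808 513 mm⁴
Total I = 9 642 180 mm⁴.

I_yy ≈ 9.6422 × 10⁶ mm⁴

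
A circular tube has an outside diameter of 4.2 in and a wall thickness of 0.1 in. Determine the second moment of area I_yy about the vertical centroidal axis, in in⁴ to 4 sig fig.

Split into non-overlapping primitives; take the origin at the lower-left of the bounding box.
Outer circle: ⌀4.2, A = 13.8544 in², x = 2.1 in, Ī = 15.2745 in⁴.
Bore (subtracted): ⌀4, A = 12.5664 in², x = 2.1 in, Ī = 12.5664 in⁴.
By symmetry the centroid is at mid-width, x̄ = 2.1 in.
All pieces are centred on the vertical centroidal axis, so I = ΣĪ (holes subtracted) = 2.70813 in⁴.

I_yy ≈ 2.708 in⁴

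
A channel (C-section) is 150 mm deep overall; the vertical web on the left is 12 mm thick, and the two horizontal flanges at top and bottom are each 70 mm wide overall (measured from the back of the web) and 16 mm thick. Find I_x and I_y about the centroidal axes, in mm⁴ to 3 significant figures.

I_x ≈ 1.17 × 10⁷ mm⁴, I_y ≈ 1.66 × 10⁶ mm⁴

Split into non-overlapping primitives; take the origin at the lower-left of the bounding box.
Web: 12 × 150, A = 1 800 mm², y = 75 mm, Ī = 3 375 000 mm⁴.
Top flange (beyond web): 58 × 16, A = 928 mm², y = 142 mm, Ī = 19 797 mm⁴.
Bottom flange (beyond web): 58 × 16, A = 928 mm², y = 8 mm, Ī = 19 797 mm⁴.
By symmetry the centroid is at mid-height, ȳ = 75 mm.
Transfer each piece to the centroidal x-axis using Ī + A·d² with d = y − 75:
  web: d = 0 mm → contributes +3 375 000 mm⁴
  top flange (beyond web): d = 67 mm → contributes +4 185 589 mm⁴
  bottom flange (beyond web): d = -67 mm → contributes +4 185 589 mm⁴
Total I = 11 746 179 mm⁴.
For the y-axis: x̄ = 23.768 mm.
Repeating about the centroidal y-axis gives I_y = 1 661 286 mm⁴.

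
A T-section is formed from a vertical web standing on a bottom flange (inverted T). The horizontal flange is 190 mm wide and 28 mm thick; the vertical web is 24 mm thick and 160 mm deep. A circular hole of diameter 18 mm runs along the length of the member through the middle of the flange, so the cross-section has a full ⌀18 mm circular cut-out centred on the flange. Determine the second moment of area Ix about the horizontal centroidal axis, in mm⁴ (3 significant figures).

Split into non-overlapping primitives; take the origin at the lower-left of the bounding box.
Flange: 190 × 28, A = 5 320 mm², y = 14 mm, Ī = 347 573 mm⁴.
Web: 24 × 160, A = 3 840 mm², y = 108 mm, Ī = 8 192 000 mm⁴.
Hole (subtracted): ⌀18, A = 254.47 mm², y = 14 mm, Ī = 5 153 mm⁴.
Centroid: ȳ = ΣA·y / ΣA = 54.532 mm.
Transfer each piece to the horizontal centroidal axis using Ī + A·d² with d = y − 54.532:
  flange: d = -40.532 mm → contributes +9 087 548 mm⁴
  web: d = 53.468 mm → contributes +19 169 849 mm⁴
  hole: d = -40.532 mm → contributes −423 208 mm⁴
Total I = 27 834 188 mm⁴.

Ix ≈ 2.78 × 10⁷ mm⁴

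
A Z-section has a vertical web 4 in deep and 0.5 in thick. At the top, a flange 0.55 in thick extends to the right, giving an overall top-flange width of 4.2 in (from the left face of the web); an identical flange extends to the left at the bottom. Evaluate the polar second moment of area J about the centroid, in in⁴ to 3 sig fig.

Decompose the section into non-overlapping parts with the origin at the bottom-left of its bounding rectangle.
Web: 0.5 × 4, A = 2 in², y = 2 in, Ī = 2.6667 in⁴.
Top flange (beyond web): 3.7 × 0.55, A = 2.035 in², y = 3.725 in, Ī = 0.051299 in⁴.
Bottom flange (beyond web): 3.7 × 0.55, A = 2.035 in², y = 0.275 in, Ī = 0.051299 in⁴.
Centroid: ȳ = ΣA·y / ΣA = 2 in.
Transfer each piece to the centroidal x-axis using Ī + A·d² with d = y − 2:
  web: d = 0 in → contributes +2.6667 in⁴
  top flange (beyond web): d = 1.725 in → contributes +6.1067 in⁴
  bottom flange (beyond web): d = -1.725 in → contributes +6.1067 in⁴
Total I = 14.88 in⁴.
For the y-axis: x̄ = 3.95 in.
Repeating about the centroidal y-axis gives I_y = 22.634 in⁴.
Polar second moment: J = I_x + I_y = 37.514 in⁴.

J ≈ 37.5 in⁴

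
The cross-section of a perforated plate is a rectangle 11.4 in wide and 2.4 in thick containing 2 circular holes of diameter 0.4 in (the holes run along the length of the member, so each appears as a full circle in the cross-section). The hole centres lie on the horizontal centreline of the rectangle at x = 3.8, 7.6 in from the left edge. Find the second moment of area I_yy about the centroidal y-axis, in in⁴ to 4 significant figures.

I_yy ≈ 295.4 in⁴

Treat the section as a set of non-overlapping primitives; coordinates are from the bounding-box lower-left.
Plate: 11.4 × 2.4, A = 27.36 in², x = 5.7 in, Ī = 296.309 in⁴.
Hole 1 (subtracted): ⌀0.4, A = 0.125664 in², x = 3.8 in, Ī = 0.00125664 in⁴.
Hole 2 (subtracted): ⌀0.4, A = 0.125664 in², x = 7.6 in, Ī = 0.00125664 in⁴.
By symmetry the centroid is at mid-width, x̄ = 5.7 in.
Transfer each piece to the centroidal y-axis using Ī + A·d² with d = x − 5.7:
  plate: d = 0 in → contributes +296.309 in⁴
  hole 1: d = -1.9 in → contributes −0.454903 in⁴
  hole 2: d = 1.9 in → contributes −0.454903 in⁴
Total I = 295.399 in⁴.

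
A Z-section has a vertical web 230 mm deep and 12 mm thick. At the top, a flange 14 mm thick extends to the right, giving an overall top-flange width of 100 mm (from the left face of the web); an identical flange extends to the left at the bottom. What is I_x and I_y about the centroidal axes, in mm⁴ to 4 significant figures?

Decompose the section into non-overlapping parts with the origin at the bottom-left of its bounding rectangle.
Web: 12 × 230, A = 2 760 mm², y = 115 mm, Ī = 12 167 000 mm⁴.
Top flange (beyond web): 88 × 14, A = 1 232 mm², y = 223 mm, Ī = 20122.7 mm⁴.
Bottom flange (beyond web): 88 × 14, A = 1 232 mm², y = 7 mm, Ī = 20122.7 mm⁴.
Centroid: ȳ = ΣA·y / ΣA = 115 mm.
Transfer each piece to the centroidal x-axis using Ī + A·d² with d = y − 115:
  web: d = 0 mm → contributes +12 167 000 mm⁴
  top flange (beyond web): d = 108 mm → contributes +14 390 171 mm⁴
  bottom flange (beyond web): d = -108 mm → contributes +14 390 171 mm⁴
Total I = 40 947 341 mm⁴.
For the y-axis: x̄ = 94 mm.
Repeating about the centroidal y-axis gives I_y = 7 783 221 mm⁴.

I_x ≈ 4.095 × 10⁷ mm⁴, I_y ≈ 7.783 × 10⁶ mm⁴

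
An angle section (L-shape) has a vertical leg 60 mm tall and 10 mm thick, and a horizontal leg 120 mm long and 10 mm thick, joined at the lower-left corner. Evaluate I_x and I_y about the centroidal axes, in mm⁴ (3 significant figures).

Break the section into simple shapes (no overlaps), measuring from the bottom-left corner of the bounding box.
Vertical leg: 10 × 60, A = 600 mm², y = 30 mm, Ī = 180 000 mm⁴.
Horizontal leg (remainder): 110 × 10, A = 1 100 mm², y = 5 mm, Ī = 9166.7 mm⁴.
Centroid: ȳ = ΣA·y / ΣA = 13.824 mm.
Transfer each piece to the centroidal x-axis using Ī + A·d² with d = y − 13.824:
  vertical leg: d = 16.176 mm → contributes +337 007 mm⁴
  horizontal leg (remainder): d = -8.8235 mm → contributes +94 807 mm⁴
Total I = 431 814 mm⁴.
For the y-axis: x̄ = 43.824 mm.
Repeating about the centroidal y-axis gives I_y = 2 511 814 mm⁴.

I_x ≈ 4.32 × 10⁵ mm⁴, I_y ≈ 2.51 × 10⁶ mm⁴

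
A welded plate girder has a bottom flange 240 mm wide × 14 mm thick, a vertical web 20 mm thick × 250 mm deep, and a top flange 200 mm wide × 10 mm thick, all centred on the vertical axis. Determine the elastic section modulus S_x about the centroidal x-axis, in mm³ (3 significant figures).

S_x ≈ 7.54 × 10⁵ mm³

Decompose the section into non-overlapping parts with the origin at the bottom-left of its bounding rectangle.
Bottom plate: 240 × 14, A = 3 360 mm², y = 7 mm, Ī = 54 880 mm⁴.
Web plate: 20 × 250, A = 5 000 mm², y = 139 mm, Ī = 26 041 667 mm⁴.
Top plate: 200 × 10, A = 2 000 mm², y = 269 mm, Ī = 16 667 mm⁴.
Centroid: ȳ = ΣA·y / ΣA = 121.29 mm.
Transfer each piece to the centroidal x-axis using Ī + A·d² with d = y − 121.29:
  bottom plate: d = -114.29 mm → contributes +43 940 594 mm⁴
  web plate: d = 17.714 mm → contributes +27 610 646 mm⁴
  top plate: d = 147.71 mm → contributes +43 655 687 mm⁴
Total I = 115 206 928 mm⁴.
Extreme fibre distance c = 152.71 mm; S = I/c = 754 395 mm³.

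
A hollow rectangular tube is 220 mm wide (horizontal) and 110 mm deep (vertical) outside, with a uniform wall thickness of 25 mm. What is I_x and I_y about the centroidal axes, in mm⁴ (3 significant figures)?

I_x ≈ 2.13 × 10⁷ mm⁴, I_y ≈ 7.30 × 10⁷ mm⁴

Split into non-overlapping primitives; take the origin at the lower-left of the bounding box.
Outer rectangle: 220 × 110, A = 24 200 mm², y = 55 mm, Ī = 24 401 667 mm⁴.
Inner void (subtracted): 170 × 60, A = 10 200 mm², y = 55 mm, Ī = 3 060 000 mm⁴.
By symmetry the centroid is at mid-height, ȳ = 55 mm.
All pieces are centred on the centroidal x-axis, so I = ΣĪ (holes subtracted) = 21 341 667 mm⁴.
Repeating about the centroidal y-axis gives I_y = 73 041 667 mm⁴.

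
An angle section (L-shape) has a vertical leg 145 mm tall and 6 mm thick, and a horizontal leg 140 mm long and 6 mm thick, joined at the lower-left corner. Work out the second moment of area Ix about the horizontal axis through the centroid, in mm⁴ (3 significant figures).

Ix ≈ 3.55 × 10⁶ mm⁴

Decompose the section into non-overlapping parts with the origin at the bottom-left of its bounding rectangle.
Vertical leg: 6 × 145, A = 870 mm², y = 72.5 mm, Ī = 1 524 313 mm⁴.
Horizontal leg (remainder): 134 × 6, A = 804 mm², y = 3 mm, Ī = 2 412 mm⁴.
Centroid: ȳ = ΣA·y / ΣA = 39.12 mm.
Transfer each piece to the horizontal axis through the centroid using Ī + A·d² with d = y − 39.12:
  vertical leg: d = 33.38 mm → contributes +2 493 684 mm⁴
  horizontal leg (remainder): d = -36.12 mm → contributes +1 051 358 mm⁴
Total I = 3 545 042 mm⁴.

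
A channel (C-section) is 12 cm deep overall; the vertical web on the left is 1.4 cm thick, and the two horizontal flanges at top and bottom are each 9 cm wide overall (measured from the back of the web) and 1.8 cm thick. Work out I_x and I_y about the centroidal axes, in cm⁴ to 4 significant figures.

Treat the section as a set of non-overlapping primitives; coordinates are from the bounding-box lower-left.
Web: 1.4 × 12, A = 16.8 cm², y = 6 cm, Ī = 201.6 cm⁴.
Top flange (beyond web): 7.6 × 1.8, A = 13.68 cm², y = 11.1 cm, Ī = 3.6936 cm⁴.
Bottom flange (beyond web): 7.6 × 1.8, A = 13.68 cm², y = 0.9 cm, Ī = 3.6936 cm⁴.
By symmetry the centroid is at mid-height, ȳ = 6 cm.
Transfer each piece to the centroidal x-axis using Ī + A·d² with d = y − 6:
  web: d = 0 cm → contributes +201.6 cm⁴
  top flange (beyond web): d = 5.1 cm → contributes +359.51 cm⁴
  bottom flange (beyond web): d = -5.1 cm → contributes +359.51 cm⁴
Total I = 920.621 cm⁴.
For the y-axis: x̄ = 3.48804 cm.
Repeating about the centroidal y-axis gives I_y = 345.213 cm⁴.

I_x ≈ 920.6 cm⁴, I_y ≈ 345.2 cm⁴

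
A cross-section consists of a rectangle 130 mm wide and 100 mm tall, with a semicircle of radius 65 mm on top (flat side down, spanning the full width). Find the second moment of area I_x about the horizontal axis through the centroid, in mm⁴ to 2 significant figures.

Decompose the section into non-overlapping parts with the origin at the bottom-left of its bounding rectangle.
Rectangular body: 130 × 100, A = 13 000 mm², y = 50 mm, Ī = 10 833 333 mm⁴.
Semicircular cap: semicircle r = 65, A = 6 637 mm², y = 127.6 mm, Ī = 1 959 230 mm⁴.
Centroid: ȳ = ΣA·y / ΣA = 76.22 mm.
Transfer each piece to the horizontal axis through the centroid using Ī + A·d² with d = y − 76.22:
  rectangular body: d = -26.22 mm → contributes +19 772 142 mm⁴
  semicircular cap: d = 51.36 mm → contributes +19 468 837 mm⁴
Total I = 39 240 978 mm⁴.

I_x ≈ 3.9 × 10⁷ mm⁴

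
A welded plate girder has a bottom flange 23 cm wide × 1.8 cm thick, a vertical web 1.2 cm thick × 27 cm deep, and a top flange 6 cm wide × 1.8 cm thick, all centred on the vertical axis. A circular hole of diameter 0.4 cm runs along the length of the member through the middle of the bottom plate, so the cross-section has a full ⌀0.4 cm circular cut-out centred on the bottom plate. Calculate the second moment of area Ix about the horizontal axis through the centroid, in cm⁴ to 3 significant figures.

Split into non-overlapping primitives; take the origin at the lower-left of the bounding box.
Bottom plate: 23 × 1.8, A = 41.4 cm², y = 0.9 cm, Ī = 11.178 cm⁴.
Web plate: 1.2 × 27, A = 32.4 cm², y = 15.3 cm, Ī = 1968.3 cm⁴.
Top plate: 6 × 1.8, A = 10.8 cm², y = 29.7 cm, Ī = 2.916 cm⁴.
Hole (subtracted): ⌀0.4, A = 0.12566 cm², y = 0.9 cm, Ī = 0.0012566 cm⁴.
Centroid: ȳ = ΣA·y / ΣA = 10.105 cm.
Transfer each piece to the horizontal axis through the centroid using Ī + A·d² with d = y − 10.105:
  bottom plate: d = -9.2052 cm → contributes +3519.2 cm⁴
  web plate: d = 5.1948 cm → contributes +2842.7 cm⁴
  top plate: d = 19.595 cm → contributes +4149.7 cm⁴
  hole: d = -9.2052 cm → contributes −10.649 cm⁴
Total I = 10 501 cm⁴.

Ix ≈ 1.05 × 10⁴ cm⁴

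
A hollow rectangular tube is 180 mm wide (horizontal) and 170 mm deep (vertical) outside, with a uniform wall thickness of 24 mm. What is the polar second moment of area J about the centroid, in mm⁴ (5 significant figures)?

J ≈ 1.1296 × 10⁸ mm⁴

Treat the section as a set of non-overlapping primitives; coordinates are from the bounding-box lower-left.
Outer rectangle: 180 × 170, A = 30 600 mm², y = 85 mm, Ī = 73 695 000 mm⁴.
Inner void (subtracted): 132 × 122, A = 16 104 mm², y = 85 mm, Ī = 19 974 328 mm⁴.
By symmetry the centroid is at mid-height, ȳ = 85 mm.
All pieces are centred on the centroidal x-axis, so I = ΣĪ (holes subtracted) = 53 720 672 mm⁴.
Repeating about the centroidal y-axis gives I_y = 59 236 992 mm⁴.
Polar second moment: J = I_x + I_y = 112 957 664 mm⁴.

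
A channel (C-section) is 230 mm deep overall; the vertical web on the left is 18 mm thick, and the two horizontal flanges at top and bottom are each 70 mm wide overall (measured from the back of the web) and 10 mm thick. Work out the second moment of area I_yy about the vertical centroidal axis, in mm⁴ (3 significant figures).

Break the section into simple shapes (no overlaps), measuring from the bottom-left corner of the bounding box.
Web: 18 × 230, A = 4 140 mm², x = 9 mm, Ī = 111 780 mm⁴.
Top flange (beyond web): 52 × 10, A = 520 mm², x = 44 mm, Ī = 117 173 mm⁴.
Bottom flange (beyond web): 52 × 10, A = 520 mm², x = 44 mm, Ī = 117 173 mm⁴.
Centroid: x̄ = ΣA·x / ΣA = 16.027 mm.
Transfer each piece to the vertical centroidal axis using Ī + A·d² with d = x − 16.027:
  web: d = -7.027 mm → contributes +316 210 mm⁴
  top flange (beyond web): d = 27.973 mm → contributes +524 067 mm⁴
  bottom flange (beyond web): d = 27.973 mm → contributes +524 067 mm⁴
Total I = 1 364 343 mm⁴.

I_yy ≈ 1.36 × 10⁶ mm⁴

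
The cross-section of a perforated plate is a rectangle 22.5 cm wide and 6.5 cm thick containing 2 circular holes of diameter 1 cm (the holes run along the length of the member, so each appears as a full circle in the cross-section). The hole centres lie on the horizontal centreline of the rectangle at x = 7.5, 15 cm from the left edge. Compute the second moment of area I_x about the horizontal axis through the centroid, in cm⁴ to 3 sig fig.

I_x ≈ 515 cm⁴

Split into non-overlapping primitives; take the origin at the lower-left of the bounding box.
Plate: 22.5 × 6.5, A = 146.25 cm², y = 3.25 cm, Ī = 514.92 cm⁴.
Hole 1 (subtracted): ⌀1, A = 0.7854 cm², y = 3.25 cm, Ī = 0.049087 cm⁴.
Hole 2 (subtracted): ⌀1, A = 0.7854 cm², y = 3.25 cm, Ī = 0.049087 cm⁴.
By symmetry the centroid is at mid-height, ȳ = 3.25 cm.
All pieces are centred on the horizontal axis through the centroid, so I = ΣĪ (holes subtracted) = 514.82 cm⁴.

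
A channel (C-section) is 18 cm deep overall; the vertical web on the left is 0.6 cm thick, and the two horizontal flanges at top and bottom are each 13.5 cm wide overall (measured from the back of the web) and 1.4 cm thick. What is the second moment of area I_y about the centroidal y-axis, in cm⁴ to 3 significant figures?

I_y ≈ 880 cm⁴

Split into non-overlapping primitives; take the origin at the lower-left of the bounding box.
Web: 0.6 × 18, A = 10.8 cm², x = 0.3 cm, Ī = 0.324 cm⁴.
Top flange (beyond web): 12.9 × 1.4, A = 18.06 cm², x = 7.05 cm, Ī = 250.45 cm⁴.
Bottom flange (beyond web): 12.9 × 1.4, A = 18.06 cm², x = 7.05 cm, Ī = 250.45 cm⁴.
Centroid: x̄ = ΣA·x / ΣA = 5.4963 cm.
Transfer each piece to the centroidal y-axis using Ī + A·d² with d = x − 5.4963:
  web: d = -5.1963 cm → contributes +291.94 cm⁴
  top flange (beyond web): d = 1.5537 cm → contributes +294.04 cm⁴
  bottom flange (beyond web): d = 1.5537 cm → contributes +294.04 cm⁴
Total I = 880.03 cm⁴.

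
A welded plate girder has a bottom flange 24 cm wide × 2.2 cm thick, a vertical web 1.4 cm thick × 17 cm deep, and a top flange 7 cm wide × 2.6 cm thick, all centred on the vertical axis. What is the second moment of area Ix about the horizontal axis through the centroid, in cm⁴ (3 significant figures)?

Ix ≈ 6080 cm⁴

Decompose the section into non-overlapping parts with the origin at the bottom-left of its bounding rectangle.
Bottom plate: 24 × 2.2, A = 52.8 cm², y = 1.1 cm, Ī = 21.296 cm⁴.
Web plate: 1.4 × 17, A = 23.8 cm², y = 10.7 cm, Ī = 573.18 cm⁴.
Top plate: 7 × 2.6, A = 18.2 cm², y = 20.5 cm, Ī = 10.253 cm⁴.
Centroid: ȳ = ΣA·y / ΣA = 7.2346 cm.
Transfer each piece to the horizontal axis through the centroid using Ī + A·d² with d = y − 7.2346:
  bottom plate: d = -6.1346 cm → contributes +2008.3 cm⁴
  web plate: d = 3.4654 cm → contributes +859 cm⁴
  top plate: d = 13.265 cm → contributes +3212.9 cm⁴
Total I = 6080.3 cm⁴.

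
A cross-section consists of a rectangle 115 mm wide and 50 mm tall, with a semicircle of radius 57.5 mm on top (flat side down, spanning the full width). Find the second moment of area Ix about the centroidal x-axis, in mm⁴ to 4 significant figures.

Ix ≈ 9.058 × 10⁶ mm⁴

Split into non-overlapping primitives; take the origin at the lower-left of the bounding box.
Rectangular body: 115 × 50, A = 5 750 mm², y = 25 mm, Ī = 1 197 917 mm⁴.
Semicircular cap: semicircle r = 57.5, A = 5193.45 mm², y = 74.4038 mm, Ī = 1 199 785 mm⁴.
Centroid: ȳ = ΣA·y / ΣA = 48.4456 mm.
Transfer each piece to the centroidal x-axis using Ī + A·d² with d = y − 48.4456:
  rectangular body: d = -23.4456 mm → contributes +4 358 671 mm⁴
  semicircular cap: d = 25.9582 mm → contributes +4 699 262 mm⁴
Total I = 9 057 933 mm⁴.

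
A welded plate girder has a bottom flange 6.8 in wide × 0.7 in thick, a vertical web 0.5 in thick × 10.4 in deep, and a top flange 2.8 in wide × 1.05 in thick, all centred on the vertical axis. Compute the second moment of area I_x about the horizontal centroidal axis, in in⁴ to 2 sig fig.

I_x ≈ 280 in⁴

Treat the section as a set of non-overlapping primitives; coordinates are from the bounding-box lower-left.
Bottom plate: 6.8 × 0.7, A = 4.76 in², y = 0.35 in, Ī = 0.1944 in⁴.
Web plate: 0.5 × 10.4, A = 5.2 in², y = 5.9 in, Ī = 46.87 in⁴.
Top plate: 2.8 × 1.05, A = 2.94 in², y = 11.63 in, Ī = 0.2701 in⁴.
Centroid: ȳ = ΣA·y / ΣA = 5.157 in.
Transfer each piece to the horizontal centroidal axis using Ī + A·d² with d = y − 5.157:
  bottom plate: d = -4.807 in → contributes +110.2 in⁴
  web plate: d = 0.7431 in → contributes +49.74 in⁴
  top plate: d = 6.468 in → contributes +123.3 in⁴
Total I = 283.2 in⁴.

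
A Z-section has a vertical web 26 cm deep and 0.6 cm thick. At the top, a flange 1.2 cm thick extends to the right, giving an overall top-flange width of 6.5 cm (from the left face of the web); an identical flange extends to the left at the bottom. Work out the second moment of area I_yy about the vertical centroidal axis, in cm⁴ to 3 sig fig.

I_yy ≈ 191 cm⁴

Break the section into simple shapes (no overlaps), measuring from the bottom-left corner of the bounding box.
Web: 0.6 × 26, A = 15.6 cm², x = 6.2 cm, Ī = 0.468 cm⁴.
Top flange (beyond web): 5.9 × 1.2, A = 7.08 cm², x = 9.45 cm, Ī = 20.538 cm⁴.
Bottom flange (beyond web): 5.9 × 1.2, A = 7.08 cm², x = 2.95 cm, Ī = 20.538 cm⁴.
Centroid: x̄ = ΣA·x / ΣA = 6.2 cm.
Transfer each piece to the vertical centroidal axis using Ī + A·d² with d = x − 6.2:
  web: d = 0 cm → contributes +0.468 cm⁴
  top flange (beyond web): d = 3.25 cm → contributes +95.32 cm⁴
  bottom flange (beyond web): d = -3.25 cm → contributes +95.32 cm⁴
Total I = 191.11 cm⁴.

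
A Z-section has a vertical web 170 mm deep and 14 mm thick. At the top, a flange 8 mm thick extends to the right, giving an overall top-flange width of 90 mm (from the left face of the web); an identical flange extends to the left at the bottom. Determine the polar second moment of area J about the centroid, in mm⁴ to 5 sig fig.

J ≈ 1.6803 × 10⁷ mm⁴

Decompose the section into non-overlapping parts with the origin at the bottom-left of its bounding rectangle.
Web: 14 × 170, A = 2 380 mm², y = 85 mm, Ī = 5 731 833 mm⁴.
Top flange (beyond web): 76 × 8, A = 608 mm², y = 166 mm, Ī = 3242.667 mm⁴.
Bottom flange (beyond web): 76 × 8, A = 608 mm², y = 4 mm, Ī = 3242.667 mm⁴.
Centroid: ȳ = ΣA·y / ΣA = 85 mm.
Transfer each piece to the centroidal x-axis using Ī + A·d² with d = y − 85:
  web: d = 0 mm → contributes +5 731 833 mm⁴
  top flange (beyond web): d = 81 mm → contributes +3 992 331 mm⁴
  bottom flange (beyond web): d = -81 mm → contributes +3 992 331 mm⁴
Total I = 13 716 495 mm⁴.
For the y-axis: x̄ = 83 mm.
Repeating about the centroidal y-axis gives I_y = 3 086 575 mm⁴.
Polar second moment: J = I_x + I_y = 16 803 069 mm⁴.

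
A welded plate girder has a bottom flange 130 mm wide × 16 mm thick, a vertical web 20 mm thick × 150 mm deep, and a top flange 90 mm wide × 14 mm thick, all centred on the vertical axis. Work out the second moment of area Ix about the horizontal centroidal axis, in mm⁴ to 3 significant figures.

Ix ≈ 2.77 × 10⁷ mm⁴

Split into non-overlapping primitives; take the origin at the lower-left of the bounding box.
Bottom plate: 130 × 16, A = 2 080 mm², y = 8 mm, Ī = 44 373 mm⁴.
Web plate: 20 × 150, A = 3 000 mm², y = 91 mm, Ī = 5 625 000 mm⁴.
Top plate: 90 × 14, A = 1 260 mm², y = 173 mm, Ī = 20 580 mm⁴.
Centroid: ȳ = ΣA·y / ΣA = 80.066 mm.
Transfer each piece to the horizontal centroidal axis using Ī + A·d² with d = y − 80.066:
  bottom plate: d = -72.066 mm → contributes +10 846 944 mm⁴
  web plate: d = 10.934 mm → contributes +5 983 641 mm⁴
  top plate: d = 92.934 mm → contributes +10 902 800 mm⁴
Total I = 27 733 386 mm⁴.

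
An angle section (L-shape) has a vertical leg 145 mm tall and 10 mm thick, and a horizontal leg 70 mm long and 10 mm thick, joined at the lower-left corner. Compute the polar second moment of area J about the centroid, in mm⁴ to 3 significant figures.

J ≈ 5.19 × 10⁶ mm⁴

Decompose the section into non-overlapping parts with the origin at the bottom-left of its bounding rectangle.
Vertical leg: 10 × 145, A = 1 450 mm², y = 72.5 mm, Ī = 2 540 521 mm⁴.
Horizontal leg (remainder): 60 × 10, A = 600 mm², y = 5 mm, Ī = 5 000 mm⁴.
Centroid: ȳ = ΣA·y / ΣA = 52.744 mm.
Transfer each piece to the centroidal x-axis using Ī + A·d² with d = y − 52.744:
  vertical leg: d = 19.756 mm → contributes +3 106 461 mm⁴
  horizontal leg (remainder): d = -47.744 mm → contributes +1 372 688 mm⁴
Total I = 4 479 149 mm⁴.
For the y-axis: x̄ = 15.244 mm.
Repeating about the centroidal y-axis gives I_y = 711 961 mm⁴.
Polar second moment: J = I_x + I_y = 5 191 110 mm⁴.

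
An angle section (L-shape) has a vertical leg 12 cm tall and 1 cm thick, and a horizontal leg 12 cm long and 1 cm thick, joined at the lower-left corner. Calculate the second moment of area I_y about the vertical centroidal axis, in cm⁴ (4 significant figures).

I_y ≈ 318.5 cm⁴

Treat the section as a set of non-overlapping primitives; coordinates are from the bounding-box lower-left.
Vertical leg: 1 × 12, A = 12 cm², x = 0.5 cm, Ī = 1 cm⁴.
Horizontal leg (remainder): 11 × 1, A = 11 cm², x = 6.5 cm, Ī = 110.917 cm⁴.
Centroid: x̄ = ΣA·x / ΣA = 3.36957 cm.
Transfer each piece to the vertical centroidal axis using Ī + A·d² with d = x − 3.36957:
  vertical leg: d = -2.86957 cm → contributes +99.8129 cm⁴
  horizontal leg (remainder): d = 3.13043 cm → contributes +218.713 cm⁴
Total I = 318.525 cm⁴.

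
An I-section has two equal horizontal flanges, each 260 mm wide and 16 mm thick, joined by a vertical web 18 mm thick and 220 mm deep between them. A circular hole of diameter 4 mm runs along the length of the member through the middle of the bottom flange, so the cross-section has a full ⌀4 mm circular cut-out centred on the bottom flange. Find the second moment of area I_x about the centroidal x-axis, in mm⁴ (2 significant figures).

Treat the section as a set of non-overlapping primitives; coordinates are from the bounding-box lower-left.
Bottom flange: 260 × 16, A = 4 160 mm², y = 8 mm, Ī = 88 747 mm⁴.
Web: 18 × 220, A = 3 960 mm², y = 126 mm, Ī = 15 972 000 mm⁴.
Top flange: 260 × 16, A = 4 160 mm², y = 244 mm, Ī = 88 747 mm⁴.
Hole (subtracted): ⌀4, A = 12.57 mm², y = 8 mm, Ī = 12.57 mm⁴.
Centroid: ȳ = ΣA·y / ΣA = 126.1 mm.
Transfer each piece to the centroidal x-axis using Ī + A·d² with d = y − 126.1:
  bottom flange: d = -118.1 mm → contributes +58 131 318 mm⁴
  web: d = -0.1209 mm → contributes +15 972 058 mm⁴
  top flange: d = 117.9 mm → contributes +57 893 977 mm⁴
  hole: d = -118.1 mm → contributes −175 345 mm⁴
Total I = 131 822 007 mm⁴.

I_x ≈ 1.3 × 10⁸ mm⁴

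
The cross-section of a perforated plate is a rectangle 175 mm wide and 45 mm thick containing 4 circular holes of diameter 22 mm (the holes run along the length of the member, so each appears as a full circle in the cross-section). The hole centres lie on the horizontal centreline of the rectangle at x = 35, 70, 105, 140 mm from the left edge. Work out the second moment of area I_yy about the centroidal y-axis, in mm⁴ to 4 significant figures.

I_yy ≈ 1.772 × 10⁷ mm⁴

Split into non-overlapping primitives; take the origin at the lower-left of the bounding box.
Plate: 175 × 45, A = 7 875 mm², x = 87.5 mm, Ī = 20 097 656 mm⁴.
Hole 1 (subtracted): ⌀22, A = 380.133 mm², x = 35 mm, Ī = 11 499 mm⁴.
Hole 2 (subtracted): ⌀22, A = 380.133 mm², x = 70 mm, Ī = 11 499 mm⁴.
Hole 3 (subtracted): ⌀22, A = 380.133 mm², x = 105 mm, Ī = 11 499 mm⁴.
Hole 4 (subtracted): ⌀22, A = 380.133 mm², x = 140 mm, Ī = 11 499 mm⁴.
By symmetry the centroid is at mid-width, x̄ = 87.5 mm.
Transfer each piece to the centroidal y-axis using Ī + A·d² with d = x − 87.5:
  plate: d = 0 mm → contributes +20 097 656 mm⁴
  hole 1: d = -52.5 mm → contributes −1 059 240 mm⁴
  hole 2: d = -17.5 mm → contributes −127 915 mm⁴
  hole 3: d = 17.5 mm → contributes −127 915 mm⁴
  hole 4: d = 52.5 mm → contributes −1 059 240 mm⁴
Total I = 17 723 347 mm⁴.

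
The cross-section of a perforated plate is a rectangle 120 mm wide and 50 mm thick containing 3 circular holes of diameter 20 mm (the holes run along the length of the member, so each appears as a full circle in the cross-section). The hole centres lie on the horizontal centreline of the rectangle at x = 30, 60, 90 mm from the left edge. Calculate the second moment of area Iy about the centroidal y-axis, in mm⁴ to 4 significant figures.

Decompose the section into non-overlapping parts with the origin at the bottom-left of its bounding rectangle.
Plate: 120 × 50, A = 6 000 mm², x = 60 mm, Ī = 7 200 000 mm⁴.
Hole 1 (subtracted): ⌀20, A = 314.159 mm², x = 30 mm, Ī = 7853.98 mm⁴.
Hole 2 (subtracted): ⌀20, A = 314.159 mm², x = 60 mm, Ī = 7853.98 mm⁴.
Hole 3 (subtracted): ⌀20, A = 314.159 mm², x = 90 mm, Ī = 7853.98 mm⁴.
By symmetry the centroid is at mid-width, x̄ = 60 mm.
Transfer each piece to the centroidal y-axis using Ī + A·d² with d = x − 60:
  plate: d = 0 mm → contributes +7 200 000 mm⁴
  hole 1: d = -30 mm → contributes −290 597 mm⁴
  hole 2: d = 0 mm → contributes −7853.98 mm⁴
  hole 3: d = 30 mm → contributes −290 597 mm⁴
Total I = 6 610 951 mm⁴.

Iy ≈ 6.611 × 10⁶ mm⁴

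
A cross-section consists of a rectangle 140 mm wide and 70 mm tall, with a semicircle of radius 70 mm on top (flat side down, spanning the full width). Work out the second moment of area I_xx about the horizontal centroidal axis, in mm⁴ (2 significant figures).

Split into non-overlapping primitives; take the origin at the lower-left of the bounding box.
Rectangular body: 140 × 70, A = 9 800 mm², y = 35 mm, Ī = 4 001 667 mm⁴.
Semicircular cap: semicircle r = 70, A = 7 697 mm², y = 99.71 mm, Ī = 2 635 265 mm⁴.
Centroid: ȳ = ΣA·y / ΣA = 63.47 mm.
Transfer each piece to the horizontal centroidal axis using Ī + A·d² with d = y − 63.47:
  rectangular body: d = -28.47 mm → contributes +11 942 462 mm⁴
  semicircular cap: d = 36.24 mm → contributes +12 745 799 mm⁴
Total I = 24 688 262 mm⁴.

I_xx ≈ 2.5 × 10⁷ mm⁴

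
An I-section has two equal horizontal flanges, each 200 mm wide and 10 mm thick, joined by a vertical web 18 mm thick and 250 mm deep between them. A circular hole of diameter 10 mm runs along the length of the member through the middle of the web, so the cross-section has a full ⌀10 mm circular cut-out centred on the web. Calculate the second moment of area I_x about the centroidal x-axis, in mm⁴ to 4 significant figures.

I_x ≈ 9.107 × 10⁷ mm⁴

Split into non-overlapping primitives; take the origin at the lower-left of the bounding box.
Bottom flange: 200 × 10, A = 2 000 mm², y = 5 mm, Ī = 16666.7 mm⁴.
Web: 18 × 250, A = 4 500 mm², y = 135 mm, Ī = 23 437 500 mm⁴.
Top flange: 200 × 10, A = 2 000 mm², y = 265 mm, Ī = 16666.7 mm⁴.
Hole (subtracted): ⌀10, A = 78.5398 mm², y = 135 mm, Ī = 490.874 mm⁴.
By symmetry the centroid is at mid-height, ȳ = 135 mm.
Transfer each piece to the centroidal x-axis using Ī + A·d² with d = y − 135:
  bottom flange: d = -130 mm → contributes +33 816 667 mm⁴
  web: d = 0 mm → contributes +23 437 500 mm⁴
  top flange: d = 130 mm → contributes +33 816 667 mm⁴
  hole: d = 0 mm → contributes −490.874 mm⁴
Total I = 91 070 342 mm⁴.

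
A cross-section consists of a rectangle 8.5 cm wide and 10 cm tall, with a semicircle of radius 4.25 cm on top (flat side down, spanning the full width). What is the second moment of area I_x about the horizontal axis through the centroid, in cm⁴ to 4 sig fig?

I_x ≈ 1729 cm⁴

Decompose the section into non-overlapping parts with the origin at the bottom-left of its bounding rectangle.
Rectangular body: 8.5 × 10, A = 85 cm², y = 5 cm, Ī = 708.333 cm⁴.
Semicircular cap: semicircle r = 4.25, A = 28.3725 cm², y = 11.8038 cm, Ī = 35.8086 cm⁴.
Centroid: ȳ = ΣA·y / ΣA = 6.7027 cm.
Transfer each piece to the horizontal axis through the centroid using Ī + A·d² with d = y − 6.7027:
  rectangular body: d = -1.7027 cm → contributes +954.765 cm⁴
  semicircular cap: d = 5.10105 cm → contributes +774.083 cm⁴
Total I = 1728.85 cm⁴.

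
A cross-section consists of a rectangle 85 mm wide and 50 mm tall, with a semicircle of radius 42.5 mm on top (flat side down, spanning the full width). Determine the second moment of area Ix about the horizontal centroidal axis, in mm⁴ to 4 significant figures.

Treat the section as a set of non-overlapping primitives; coordinates are from the bounding-box lower-left.
Rectangular body: 85 × 50, A = 4 250 mm², y = 25 mm, Ī = 885 417 mm⁴.
Semicircular cap: semicircle r = 42.5, A = 2837.25 mm², y = 68.0376 mm, Ī = 358 086 mm⁴.
Centroid: ȳ = ΣA·y / ΣA = 42.2293 mm.
Transfer each piece to the horizontal centroidal axis using Ī + A·d² with d = y − 42.2293:
  rectangular body: d = -17.2293 mm → contributes +2 147 024 mm⁴
  semicircular cap: d = 25.8083 mm → contributes +2 247 884 mm⁴
Total I = 4 394 908 mm⁴.

Ix ≈ 4.395 × 10⁶ mm⁴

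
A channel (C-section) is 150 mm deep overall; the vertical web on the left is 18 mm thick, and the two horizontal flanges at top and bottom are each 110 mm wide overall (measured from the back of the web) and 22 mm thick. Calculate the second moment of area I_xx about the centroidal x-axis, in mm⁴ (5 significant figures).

I_xx ≈ 2.1806 × 10⁷ mm⁴

Break the section into simple shapes (no overlaps), measuring from the bottom-left corner of the bounding box.
Web: 18 × 150, A = 2 700 mm², y = 75 mm, Ī = 5 062 500 mm⁴.
Top flange (beyond web): 92 × 22, A = 2 024 mm², y = 139 mm, Ī = 81634.67 mm⁴.
Bottom flange (beyond web): 92 × 22, A = 2 024 mm², y = 11 mm, Ī = 81634.67 mm⁴.
By symmetry the centroid is at mid-height, ȳ = 75 mm.
Transfer each piece to the centroidal x-axis using Ī + A·d² with d = y − 75:
  web: d = 0 mm → contributes +5 062 500 mm⁴
  top flange (beyond web): d = 64 mm → contributes +8 371 939 mm⁴
  bottom flange (beyond web): d = -64 mm → contributes +8 371 939 mm⁴
Total I = 21 806 377 mm⁴.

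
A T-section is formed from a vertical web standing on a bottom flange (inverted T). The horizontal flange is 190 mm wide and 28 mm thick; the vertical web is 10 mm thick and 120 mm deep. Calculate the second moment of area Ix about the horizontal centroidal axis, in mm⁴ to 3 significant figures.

Ix ≈ 7.15 × 10⁶ mm⁴

Split into non-overlapping primitives; take the origin at the lower-left of the bounding box.
Flange: 190 × 28, A = 5 320 mm², y = 14 mm, Ī = 347 573 mm⁴.
Web: 10 × 120, A = 1 200 mm², y = 88 mm, Ī = 1 440 000 mm⁴.
Centroid: ȳ = ΣA·y / ΣA = 27.62 mm.
Transfer each piece to the horizontal centroidal axis using Ī + A·d² with d = y − 27.62:
  flange: d = -13.62 mm → contributes +1 334 403 mm⁴
  web: d = 60.38 mm → contributes +5 814 947 mm⁴
Total I = 7 149 350 mm⁴.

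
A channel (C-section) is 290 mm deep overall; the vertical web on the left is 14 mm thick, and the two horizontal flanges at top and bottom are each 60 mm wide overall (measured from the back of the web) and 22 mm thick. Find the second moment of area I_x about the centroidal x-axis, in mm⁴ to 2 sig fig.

I_x ≈ 6.5 × 10⁷ mm⁴

Split into non-overlapping primitives; take the origin at the lower-left of the bounding box.
Web: 14 × 290, A = 4 060 mm², y = 145 mm, Ī = 28 453 833 mm⁴.
Top flange (beyond web): 46 × 22, A = 1 012 mm², y = 279 mm, Ī = 40 817 mm⁴.
Bottom flange (beyond web): 46 × 22, A = 1 012 mm², y = 11 mm, Ī = 40 817 mm⁴.
By symmetry the centroid is at mid-height, ȳ = 145 mm.
Transfer each piece to the centroidal x-axis using Ī + A·d² with d = y − 145:
  web: d = 0 mm → contributes +28 453 833 mm⁴
  top flange (beyond web): d = 134 mm → contributes +18 212 289 mm⁴
  bottom flange (beyond web): d = -134 mm → contributes +18 212 289 mm⁴
Total I = 64 878 412 mm⁴.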